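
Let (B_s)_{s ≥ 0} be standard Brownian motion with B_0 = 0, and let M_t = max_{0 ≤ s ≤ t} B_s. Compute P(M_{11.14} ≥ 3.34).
P(M_{11.14} ≥ 3.34) = 2·P(B_{11.14} ≥ 3.34) = 2(1 − Φ(3.34/√11.14)) ≈ 0.3170

By the reflection principle for Brownian motion, P(M_t ≥ a) = 2 · P(B_t ≥ a) for a ≥ 0. Since B_t ~ N(0, t), P(B_t ≥ 3.34) = 1 − Φ(3.34/√t) = 1 − Φ(3.34/√11.14) = 1 − Φ(1.0007). So
  P(M_{11.14} ≥ 3.34) = 2(1 − Φ(1.0007)) ≈ 0.3170.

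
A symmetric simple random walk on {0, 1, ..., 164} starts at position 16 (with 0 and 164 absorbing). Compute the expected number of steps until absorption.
E[τ | X_0 = 16] = 2368

Let v_k = E[τ | X_0 = k]. Boundary: v_0 = v_164 = 0. Recurrence: v_k = 1 + (v_{k-1} + v_{k+1})/2 for 1 ≤ k ≤ 163. The particular solution to v_k − (v_{k-1} + v_{k+1})/2 = 1 is v_k = −k^2. Adding homogeneous solution A + B k and matching boundaries gives v_k = k (164 − k). Substituting k = 16: v_16 = 16 · 148 = 2368.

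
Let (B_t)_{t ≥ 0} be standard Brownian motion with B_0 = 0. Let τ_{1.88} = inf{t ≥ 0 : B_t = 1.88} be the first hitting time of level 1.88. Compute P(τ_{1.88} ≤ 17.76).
P(τ_{1.88} ≤ 17.76) = 2(1 − Φ(1.88/√17.76)) = 2(1 − Φ(0.4461)) ≈ 0.6555

By the reflection principle for standard BM, P(τ_b ≤ t) = 2 · P(B_t ≥ b). Since B_t ~ N(0, t), P(B_t ≥ 1.88) = 1 − Φ(1.88/√t) = 1 − Φ(1.88/√17.76) = 1 − Φ(0.4461) ≈ 0.32776. Doubling: P(τ_{1.88} ≤ 17.76) ≈ 2 · 0.32776 = 0.65552 ≈ 0.6555.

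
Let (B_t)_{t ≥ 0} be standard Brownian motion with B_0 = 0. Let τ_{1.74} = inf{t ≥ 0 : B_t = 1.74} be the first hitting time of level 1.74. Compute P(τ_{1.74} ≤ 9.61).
P(τ_{1.74} ≤ 9.61) = 2(1 − Φ(1.74/√9.61)) = 2(1 − Φ(0.5613)) ≈ 0.5746

By the reflection principle for standard BM, P(τ_b ≤ t) = 2 · P(B_t ≥ b). Since B_t ~ N(0, t), P(B_t ≥ 1.74) = 1 − Φ(1.74/√t) = 1 − Φ(1.74/√9.61) = 1 − Φ(0.5613) ≈ 0.28730. Doubling: P(τ_{1.74} ≤ 9.61) ≈ 2 · 0.28730 = 0.57460 ≈ 0.5746.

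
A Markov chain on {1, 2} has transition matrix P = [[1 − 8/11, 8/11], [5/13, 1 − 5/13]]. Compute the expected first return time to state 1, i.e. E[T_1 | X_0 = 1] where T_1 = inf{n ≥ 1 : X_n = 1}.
E[T_1 | X_0 = 1] = 1/π_1 = 159/55

For an irreducible recurrent Markov chain with stationary distribution π, E[T_i | X_0 = i] = 1/π_i (Kac's formula). Here π_1 = (5/13)/(8/11 + 5/13) = (5/13)/(159/143) = 55/159, so E[T_1 | X_0 = 1] = 1/π_1 = (8/11 + 5/13)/(5/13) = (159/143)/(5/13) = 159/55.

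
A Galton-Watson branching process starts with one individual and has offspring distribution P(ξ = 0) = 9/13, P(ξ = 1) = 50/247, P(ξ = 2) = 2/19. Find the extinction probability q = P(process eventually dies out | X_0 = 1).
q = 1

Mean offspring μ = 0·9/13 + 1·50/247 + 2·2/19 = 102/247 ≤ 1. For μ ≤ 1 with offspring not concentrated at 1, the Galton-Watson process goes extinct almost surely, so q = 1.
(Algebraic check: The pgf is f(s) = 9/13 + 50/247·s + 2/19·s². The extinction probability q is the smallest fixed point of f in [0, 1]. Setting s = f(s):
  2/19·s² + (50/247 − 1)·s + 9/13 = 0
  2/19·s² − (9/13 + 2/19)·s + 9/13 = 0
which factors as (s − 1)·(2/19·s − 9/13) = 0, giving roots s = 1 and s = (9/13)/(2/19) = 171/26. Since 171/26 ≥ 1, the smallest root in [0, 1] is s = 1.)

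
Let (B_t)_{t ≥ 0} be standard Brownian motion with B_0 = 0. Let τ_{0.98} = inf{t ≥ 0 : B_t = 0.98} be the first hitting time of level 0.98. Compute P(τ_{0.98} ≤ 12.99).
P(τ_{0.98} ≤ 12.99) = 2(1 − Φ(0.98/√12.99)) = 2(1 − Φ(0.2719)) ≈ 0.7857

By the reflection principle for standard BM, P(τ_b ≤ t) = 2 · P(B_t ≥ b). Since B_t ~ N(0, t), P(B_t ≥ 0.98) = 1 − Φ(0.98/√t) = 1 − Φ(0.98/√12.99) = 1 − Φ(0.2719) ≈ 0.39285. Doubling: P(τ_{0.98} ≤ 12.99) ≈ 2 · 0.39285 = 0.78570 ≈ 0.7857.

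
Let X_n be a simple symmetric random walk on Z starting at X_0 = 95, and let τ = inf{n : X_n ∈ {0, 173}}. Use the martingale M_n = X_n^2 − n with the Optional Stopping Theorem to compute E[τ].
E[τ] = 7410

M_n = X_n^2 − n is a martingale (since E[X_{n+1}^2 | F_n] = X_n^2 + 1). By OST (τ has finite mean in a bounded region), E[M_τ] = E[M_0] = X_0^2 − 0 = 95^2 = 9025. Also E[M_τ] = E[X_τ^2] − E[τ]. The walk exits at 0 or 173, with P(hit 173 first) = 95/173, so E[X_τ^2] = 173^2 · 95/173 + 0 = 16435. Thus E[τ] = E[X_τ^2] − E[M_τ] = 16435 − 9025 = 7410 = 95(173 − 95) = 7410.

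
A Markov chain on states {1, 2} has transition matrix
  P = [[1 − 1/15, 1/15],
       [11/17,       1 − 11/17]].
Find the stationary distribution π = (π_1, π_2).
π_1 = 165/182, π_2 = 17/182

Solve πP = π with π_1 + π_2 = 1. From πP = π: π_1 · (1 − 1/15) + π_2 · 11/17 = π_1 ⇒ π_2 · 11/17 = π_1 · 1/15 ⇒ π_2/π_1 = (1/15)/(11/17) = 17/165. Together with π_1 + π_2 = 1:
  π_1 = (11/17)/(1/15 + 11/17) = (11/17)/(182/255) = 165/182,
  π_2 = (1/15)/(1/15 + 11/17) = (1/15)/(182/255) = 17/182.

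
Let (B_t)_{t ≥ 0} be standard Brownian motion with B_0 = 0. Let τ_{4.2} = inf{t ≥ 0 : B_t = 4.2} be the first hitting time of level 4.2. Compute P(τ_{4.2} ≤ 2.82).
P(τ_{4.2} ≤ 2.82) = 2(1 − Φ(4.2/√2.82)) = 2(1 − Φ(2.5011)) ≈ 0.0124

By the reflection principle for standard BM, P(τ_b ≤ t) = 2 · P(B_t ≥ b). Since B_t ~ N(0, t), P(B_t ≥ 4.2) = 1 − Φ(4.2/√t) = 1 − Φ(4.2/√2.82) = 1 − Φ(2.5011) ≈ 0.00619. Doubling: P(τ_{4.2} ≤ 2.82) ≈ 2 · 0.00619 = 0.01238 ≈ 0.0124.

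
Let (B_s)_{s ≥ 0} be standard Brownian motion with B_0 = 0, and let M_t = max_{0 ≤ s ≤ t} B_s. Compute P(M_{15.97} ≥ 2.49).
P(M_{15.97} ≥ 2.49) = 2·P(B_{15.97} ≥ 2.49) = 2(1 − Φ(2.49/√15.97)) ≈ 0.5332

By the reflection principle for Brownian motion, P(M_t ≥ a) = 2 · P(B_t ≥ a) for a ≥ 0. Since B_t ~ N(0, t), P(B_t ≥ 2.49) = 1 − Φ(2.49/√t) = 1 − Φ(2.49/√15.97) = 1 − Φ(0.6231). So
  P(M_{15.97} ≥ 2.49) = 2(1 − Φ(0.6231)) ≈ 0.5332.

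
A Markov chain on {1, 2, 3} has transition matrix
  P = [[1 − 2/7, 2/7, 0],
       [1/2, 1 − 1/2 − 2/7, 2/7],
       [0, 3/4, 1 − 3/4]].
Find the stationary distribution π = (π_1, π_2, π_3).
π = (147/263, 84/263, 32/263)

This is a birth-death chain on three states, which satisfies detailed balance: π_1 · P_{12} = π_2 · P_{21} and π_2 · P_{23} = π_3 · P_{32}.
From π_1 · 2/7 = π_2 · 1/2: π_2/π_1 = (2/7)/(1/2) = 4/7.
From π_2 · 2/7 = π_3 · 3/4: π_3/π_2 = (2/7)/(3/4) = 8/21.
Take π_1 proportional to 1; then unnormalized π = (1, 4/7, 32/147). Normalize by dividing by the sum 263/147:
  π = (147/263, 84/263, 32/263).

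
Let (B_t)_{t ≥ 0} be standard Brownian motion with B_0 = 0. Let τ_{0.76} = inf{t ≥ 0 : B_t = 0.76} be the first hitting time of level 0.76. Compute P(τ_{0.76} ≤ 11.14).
P(τ_{0.76} ≤ 11.14) = 2(1 − Φ(0.76/√11.14)) = 2(1 − Φ(0.2277)) ≈ 0.8199

By the reflection principle for standard BM, P(τ_b ≤ t) = 2 · P(B_t ≥ b). Since B_t ~ N(0, t), P(B_t ≥ 0.76) = 1 − Φ(0.76/√t) = 1 − Φ(0.76/√11.14) = 1 − Φ(0.2277) ≈ 0.40994. Doubling: P(τ_{0.76} ≤ 11.14) ≈ 2 · 0.40994 = 0.81988 ≈ 0.8199.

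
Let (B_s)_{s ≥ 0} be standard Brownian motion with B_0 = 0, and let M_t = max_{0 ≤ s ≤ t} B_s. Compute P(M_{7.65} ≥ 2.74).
P(M_{7.65} ≥ 2.74) = 2·P(B_{7.65} ≥ 2.74) = 2(1 − Φ(2.74/√7.65)) ≈ 0.3219

By the reflection principle for Brownian motion, P(M_t ≥ a) = 2 · P(B_t ≥ a) for a ≥ 0. Since B_t ~ N(0, t), P(B_t ≥ 2.74) = 1 − Φ(2.74/√t) = 1 − Φ(2.74/√7.65) = 1 − Φ(0.9906). So
  P(M_{7.65} ≥ 2.74) = 2(1 − Φ(0.9906)) ≈ 0.3219.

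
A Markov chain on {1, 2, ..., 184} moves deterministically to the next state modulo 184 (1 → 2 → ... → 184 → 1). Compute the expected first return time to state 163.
E[T_163 | X_0 = 163] = 184

The chain cycles deterministically, so starting at state 163 it returns in exactly 184 steps. Equivalently, the stationary distribution is uniform π_j = 1/184 for every state j, so by Kac's formula E[T_163] = 1/π_163 = 184.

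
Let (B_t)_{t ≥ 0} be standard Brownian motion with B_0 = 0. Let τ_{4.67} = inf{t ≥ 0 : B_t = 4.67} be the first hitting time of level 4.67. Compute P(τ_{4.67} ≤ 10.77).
P(τ_{4.67} ≤ 10.77) = 2(1 − Φ(4.67/√10.77)) = 2(1 − Φ(1.4230)) ≈ 0.1547

By the reflection principle for standard BM, P(τ_b ≤ t) = 2 · P(B_t ≥ b). Since B_t ~ N(0, t), P(B_t ≥ 4.67) = 1 − Φ(4.67/√t) = 1 − Φ(4.67/√10.77) = 1 − Φ(1.4230) ≈ 0.07737. Doubling: P(τ_{4.67} ≤ 10.77) ≈ 2 · 0.07737 = 0.15474 ≈ 0.1547.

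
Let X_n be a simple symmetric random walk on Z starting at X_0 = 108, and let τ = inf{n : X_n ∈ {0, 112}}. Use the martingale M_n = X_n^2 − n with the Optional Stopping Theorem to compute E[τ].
E[τ] = 432

M_n = X_n^2 − n is a martingale (since E[X_{n+1}^2 | F_n] = X_n^2 + 1). By OST (τ has finite mean in a bounded region), E[M_τ] = E[M_0] = X_0^2 − 0 = 108^2 = 11664. Also E[M_τ] = E[X_τ^2] − E[τ]. The walk exits at 0 or 112, with P(hit 112 first) = 108/112, so E[X_τ^2] = 112^2 · 108/112 + 0 = 12096. Thus E[τ] = E[X_τ^2] − E[M_τ] = 12096 − 11664 = 432 = 108(112 − 108) = 432.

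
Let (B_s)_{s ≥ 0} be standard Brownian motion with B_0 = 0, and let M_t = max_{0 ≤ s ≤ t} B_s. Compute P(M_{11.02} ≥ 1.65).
P(M_{11.02} ≥ 1.65) = 2·P(B_{11.02} ≥ 1.65) = 2(1 − Φ(1.65/√11.02)) ≈ 0.6192

By the reflection principle for Brownian motion, P(M_t ≥ a) = 2 · P(B_t ≥ a) for a ≥ 0. Since B_t ~ N(0, t), P(B_t ≥ 1.65) = 1 − Φ(1.65/√t) = 1 − Φ(1.65/√11.02) = 1 − Φ(0.4970). So
  P(M_{11.02} ≥ 1.65) = 2(1 − Φ(0.4970)) ≈ 0.6192.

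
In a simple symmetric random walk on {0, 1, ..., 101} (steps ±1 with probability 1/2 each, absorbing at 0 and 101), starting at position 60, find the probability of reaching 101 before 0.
P(hit 101 before 0) = 60/101

Let u_k = P(hit 101 before 0 | start at k). Then u_0 = 0, u_101 = 1, and u_k = u_{k-1}/2 + u_{k+1}/2 for 1 ≤ k ≤ 100. This harmonic recurrence is solved by u_k = k/101, giving u_60 = 60/101.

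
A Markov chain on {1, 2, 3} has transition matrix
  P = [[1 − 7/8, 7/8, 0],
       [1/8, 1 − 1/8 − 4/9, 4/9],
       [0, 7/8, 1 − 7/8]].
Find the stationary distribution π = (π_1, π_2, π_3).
π = (9/104, 63/104, 4/13)

This is a birth-death chain on three states, which satisfies detailed balance: π_1 · P_{12} = π_2 · P_{21} and π_2 · P_{23} = π_3 · P_{32}.
From π_1 · 7/8 = π_2 · 1/8: π_2/π_1 = (7/8)/(1/8) = 7.
From π_2 · 4/9 = π_3 · 7/8: π_3/π_2 = (4/9)/(7/8) = 32/63.
Take π_1 proportional to 1; then unnormalized π = (1, 7, 32/9). Normalize by dividing by the sum 104/9:
  π = (9/104, 63/104, 4/13).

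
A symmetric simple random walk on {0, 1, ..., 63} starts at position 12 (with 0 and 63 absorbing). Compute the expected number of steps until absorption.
E[τ | X_0 = 12] = 612

Let v_k = E[τ | X_0 = k]. Boundary: v_0 = v_63 = 0. Recurrence: v_k = 1 + (v_{k-1} + v_{k+1})/2 for 1 ≤ k ≤ 62. The particular solution to v_k − (v_{k-1} + v_{k+1})/2 = 1 is v_k = −k^2. Adding homogeneous solution A + B k and matching boundaries gives v_k = k (63 − k). Substituting k = 12: v_12 = 12 · 51 = 612.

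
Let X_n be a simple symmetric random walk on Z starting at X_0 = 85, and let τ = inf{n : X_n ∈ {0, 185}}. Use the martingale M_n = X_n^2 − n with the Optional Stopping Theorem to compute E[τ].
E[τ] = 8500

M_n = X_n^2 − n is a martingale (since E[X_{n+1}^2 | F_n] = X_n^2 + 1). By OST (τ has finite mean in a bounded region), E[M_τ] = E[M_0] = X_0^2 − 0 = 85^2 = 7225. Also E[M_τ] = E[X_τ^2] − E[τ]. The walk exits at 0 or 185, with P(hit 185 first) = 85/185, so E[X_τ^2] = 185^2 · 85/185 + 0 = 15725. Thus E[τ] = E[X_τ^2] − E[M_τ] = 15725 − 7225 = 8500 = 85(185 − 85) = 8500.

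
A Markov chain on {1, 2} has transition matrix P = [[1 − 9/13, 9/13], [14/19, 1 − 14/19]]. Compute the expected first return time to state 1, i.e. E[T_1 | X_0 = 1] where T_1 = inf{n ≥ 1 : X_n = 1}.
E[T_1 | X_0 = 1] = 1/π_1 = 353/182

For an irreducible recurrent Markov chain with stationary distribution π, E[T_i | X_0 = i] = 1/π_i (Kac's formula). Here π_1 = (14/19)/(9/13 + 14/19) = (14/19)/(353/247) = 182/353, so E[T_1 | X_0 = 1] = 1/π_1 = (9/13 + 14/19)/(14/19) = (353/247)/(14/19) = 353/182.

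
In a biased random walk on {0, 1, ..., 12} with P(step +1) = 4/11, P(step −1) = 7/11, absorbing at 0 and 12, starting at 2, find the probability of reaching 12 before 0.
P(hit 12 before 0) = (1 − (7/4)^2) / (1 − (7/4)^12) = 1048576/418924545

Let u_k denote P(reach 12 before 0 | start at k). Boundary: u_0 = 0, u_12 = 1. Recurrence: u_k = 4/11·u_{k+1} + 7/11·u_{k-1} for 1 ≤ k ≤ 11. Try u_k = A + B·r^k with r = q/p = (7/11)/(4/11) = 7/4. Substitution satisfies the recurrence; boundary conditions give:
  u_k = (1 − r^k) / (1 − r^N) = (1 − (7/4)^2) / (1 − (7/4)^12) = 1048576/418924545.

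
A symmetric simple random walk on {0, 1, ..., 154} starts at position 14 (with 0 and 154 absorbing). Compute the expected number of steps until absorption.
E[τ | X_0 = 14] = 1960

Let v_k = E[τ | X_0 = k]. Boundary: v_0 = v_154 = 0. Recurrence: v_k = 1 + (v_{k-1} + v_{k+1})/2 for 1 ≤ k ≤ 153. The particular solution to v_k − (v_{k-1} + v_{k+1})/2 = 1 is v_k = −k^2. Adding homogeneous solution A + B k and matching boundaries gives v_k = k (154 − k). Substituting k = 14: v_14 = 14 · 140 = 1960.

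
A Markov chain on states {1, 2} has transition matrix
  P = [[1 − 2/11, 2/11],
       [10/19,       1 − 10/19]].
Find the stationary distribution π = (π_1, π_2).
π_1 = 55/74, π_2 = 19/74

Solve πP = π with π_1 + π_2 = 1. From πP = π: π_1 · (1 − 2/11) + π_2 · 10/19 = π_1 ⇒ π_2 · 10/19 = π_1 · 2/11 ⇒ π_2/π_1 = (2/11)/(10/19) = 19/55. Together with π_1 + π_2 = 1:
  π_1 = (10/19)/(2/11 + 10/19) = (10/19)/(148/209) = 55/74,
  π_2 = (2/11)/(2/11 + 10/19) = (2/11)/(148/209) = 19/74.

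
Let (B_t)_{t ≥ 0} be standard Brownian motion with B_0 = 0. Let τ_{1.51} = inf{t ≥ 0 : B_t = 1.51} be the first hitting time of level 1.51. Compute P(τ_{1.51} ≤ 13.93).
P(τ_{1.51} ≤ 13.93) = 2(1 − Φ(1.51/√13.93)) = 2(1 − Φ(0.4046)) ≈ 0.6858

By the reflection principle for standard BM, P(τ_b ≤ t) = 2 · P(B_t ≥ b). Since B_t ~ N(0, t), P(B_t ≥ 1.51) = 1 − Φ(1.51/√t) = 1 − Φ(1.51/√13.93) = 1 − Φ(0.4046) ≈ 0.34289. Doubling: P(τ_{1.51} ≤ 13.93) ≈ 2 · 0.34289 = 0.68578 ≈ 0.6858.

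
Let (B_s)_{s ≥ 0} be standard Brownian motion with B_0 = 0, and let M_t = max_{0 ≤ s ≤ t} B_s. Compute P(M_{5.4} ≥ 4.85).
P(M_{5.4} ≥ 4.85) = 2·P(B_{5.4} ≥ 4.85) = 2(1 − Φ(4.85/√5.4)) ≈ 0.0369

By the reflection principle for Brownian motion, P(M_t ≥ a) = 2 · P(B_t ≥ a) for a ≥ 0. Since B_t ~ N(0, t), P(B_t ≥ 4.85) = 1 − Φ(4.85/√t) = 1 − Φ(4.85/√5.4) = 1 − Φ(2.0871). So
  P(M_{5.4} ≥ 4.85) = 2(1 − Φ(2.0871)) ≈ 0.0369.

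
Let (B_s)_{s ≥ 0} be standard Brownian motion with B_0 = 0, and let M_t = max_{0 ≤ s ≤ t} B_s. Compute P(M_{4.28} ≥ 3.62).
P(M_{4.28} ≥ 3.62) = 2·P(B_{4.28} ≥ 3.62) = 2(1 − Φ(3.62/√4.28)) ≈ 0.0802

By the reflection principle for Brownian motion, P(M_t ≥ a) = 2 · P(B_t ≥ a) for a ≥ 0. Since B_t ~ N(0, t), P(B_t ≥ 3.62) = 1 − Φ(3.62/√t) = 1 − Φ(3.62/√4.28) = 1 − Φ(1.7498). So
  P(M_{4.28} ≥ 3.62) = 2(1 − Φ(1.7498)) ≈ 0.0802.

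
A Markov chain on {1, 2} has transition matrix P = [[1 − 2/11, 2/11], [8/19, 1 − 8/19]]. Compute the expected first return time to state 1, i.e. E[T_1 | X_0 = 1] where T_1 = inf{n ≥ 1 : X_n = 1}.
E[T_1 | X_0 = 1] = 1/π_1 = 63/44

For an irreducible recurrent Markov chain with stationary distribution π, E[T_i | X_0 = i] = 1/π_i (Kac's formula). Here π_1 = (8/19)/(2/11 + 8/19) = (8/19)/(126/209) = 44/63, so E[T_1 | X_0 = 1] = 1/π_1 = (2/11 + 8/19)/(8/19) = (126/209)/(8/19) = 63/44.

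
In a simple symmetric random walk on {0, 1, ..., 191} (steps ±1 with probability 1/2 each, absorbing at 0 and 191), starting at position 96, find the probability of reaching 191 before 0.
P(hit 191 before 0) = 96/191

Let u_k = P(hit 191 before 0 | start at k). Then u_0 = 0, u_191 = 1, and u_k = u_{k-1}/2 + u_{k+1}/2 for 1 ≤ k ≤ 190. This harmonic recurrence is solved by u_k = k/191, giving u_96 = 96/191.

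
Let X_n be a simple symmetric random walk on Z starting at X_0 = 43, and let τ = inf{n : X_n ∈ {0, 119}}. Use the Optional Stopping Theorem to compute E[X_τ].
E[X_τ] = 43

X_n is a martingale and τ is a bounded-mean stopping time (indeed τ is finite a.s. with bounded expectation since the walk is in a bounded region). By the OST, E[X_τ] = E[X_0] = 43. Equivalently: E[X_τ] = 119 · P(hit 119 first) + 0 · P(hit 0 first) = 119 · (43/119) = 43.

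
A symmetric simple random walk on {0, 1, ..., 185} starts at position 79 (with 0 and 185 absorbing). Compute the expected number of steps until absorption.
E[τ | X_0 = 79] = 8374

Let v_k = E[τ | X_0 = k]. Boundary: v_0 = v_185 = 0. Recurrence: v_k = 1 + (v_{k-1} + v_{k+1})/2 for 1 ≤ k ≤ 184. The particular solution to v_k − (v_{k-1} + v_{k+1})/2 = 1 is v_k = −k^2. Adding homogeneous solution A + B k and matching boundaries gives v_k = k (185 − k). Substituting k = 79: v_79 = 79 · 106 = 8374.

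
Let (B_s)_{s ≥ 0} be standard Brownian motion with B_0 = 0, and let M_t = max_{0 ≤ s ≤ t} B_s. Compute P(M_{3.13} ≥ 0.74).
P(M_{3.13} ≥ 0.74) = 2·P(B_{3.13} ≥ 0.74) = 2(1 − Φ(0.74/√3.13)) ≈ 0.6757

By the reflection principle for Brownian motion, P(M_t ≥ a) = 2 · P(B_t ≥ a) for a ≥ 0. Since B_t ~ N(0, t), P(B_t ≥ 0.74) = 1 − Φ(0.74/√t) = 1 − Φ(0.74/√3.13) = 1 − Φ(0.4183). So
  P(M_{3.13} ≥ 0.74) = 2(1 − Φ(0.4183)) ≈ 0.6757.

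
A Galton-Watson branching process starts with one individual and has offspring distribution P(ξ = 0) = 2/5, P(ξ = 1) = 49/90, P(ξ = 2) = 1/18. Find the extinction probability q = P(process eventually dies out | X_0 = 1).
q = 1

Mean offspring μ = 0·2/5 + 1·49/90 + 2·1/18 = 59/90 ≤ 1. For μ ≤ 1 with offspring not concentrated at 1, the Galton-Watson process goes extinct almost surely, so q = 1.
(Algebraic check: The pgf is f(s) = 2/5 + 49/90·s + 1/18·s². The extinction probability q is the smallest fixed point of f in [0, 1]. Setting s = f(s):
  1/18·s² + (49/90 − 1)·s + 2/5 = 0
  1/18·s² − (2/5 + 1/18)·s + 2/5 = 0
which factors as (s − 1)·(1/18·s − 2/5) = 0, giving roots s = 1 and s = (2/5)/(1/18) = 36/5. Since 36/5 ≥ 1, the smallest root in [0, 1] is s = 1.)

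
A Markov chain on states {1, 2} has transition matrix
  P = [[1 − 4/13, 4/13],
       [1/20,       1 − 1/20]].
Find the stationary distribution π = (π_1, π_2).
π_1 = 13/93, π_2 = 80/93

Solve πP = π with π_1 + π_2 = 1. From πP = π: π_1 · (1 − 4/13) + π_2 · 1/20 = π_1 ⇒ π_2 · 1/20 = π_1 · 4/13 ⇒ π_2/π_1 = (4/13)/(1/20) = 80/13. Together with π_1 + π_2 = 1:
  π_1 = (1/20)/(4/13 + 1/20) = (1/20)/(93/260) = 13/93,
  π_2 = (4/13)/(4/13 + 1/20) = (4/13)/(93/260) = 80/93.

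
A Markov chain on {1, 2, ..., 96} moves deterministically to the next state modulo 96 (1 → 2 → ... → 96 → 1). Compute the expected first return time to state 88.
E[T_88 | X_0 = 88] = 96

The chain cycles deterministically, so starting at state 88 it returns in exactly 96 steps. Equivalently, the stationary distribution is uniform π_j = 1/96 for every state j, so by Kac's formula E[T_88] = 1/π_88 = 96.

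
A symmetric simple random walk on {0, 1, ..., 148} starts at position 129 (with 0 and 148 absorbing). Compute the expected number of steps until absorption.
E[τ | X_0 = 129] = 2451

Let v_k = E[τ | X_0 = k]. Boundary: v_0 = v_148 = 0. Recurrence: v_k = 1 + (v_{k-1} + v_{k+1})/2 for 1 ≤ k ≤ 147. The particular solution to v_k − (v_{k-1} + v_{k+1})/2 = 1 is v_k = −k^2. Adding homogeneous solution A + B k and matching boundaries gives v_k = k (148 − k). Substituting k = 129: v_129 = 129 · 19 = 2451.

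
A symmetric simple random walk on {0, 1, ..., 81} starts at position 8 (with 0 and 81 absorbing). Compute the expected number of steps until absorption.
E[τ | X_0 = 8] = 584

Let v_k = E[τ | X_0 = k]. Boundary: v_0 = v_81 = 0. Recurrence: v_k = 1 + (v_{k-1} + v_{k+1})/2 for 1 ≤ k ≤ 80. The particular solution to v_k − (v_{k-1} + v_{k+1})/2 = 1 is v_k = −k^2. Adding homogeneous solution A + B k and matching boundaries gives v_k = k (81 − k). Substituting k = 8: v_8 = 8 · 73 = 584.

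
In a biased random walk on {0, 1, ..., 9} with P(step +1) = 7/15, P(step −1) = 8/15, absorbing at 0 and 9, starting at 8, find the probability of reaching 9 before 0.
P(hit 9 before 0) = (1 − (8/7)^8) / (1 − (8/7)^9) = 77086905/93864121

Let u_k denote P(reach 9 before 0 | start at k). Boundary: u_0 = 0, u_9 = 1. Recurrence: u_k = 7/15·u_{k+1} + 8/15·u_{k-1} for 1 ≤ k ≤ 8. Try u_k = A + B·r^k with r = q/p = (8/15)/(7/15) = 8/7. Substitution satisfies the recurrence; boundary conditions give:
  u_k = (1 − r^k) / (1 − r^N) = (1 − (8/7)^8) / (1 − (8/7)^9) = 77086905/93864121.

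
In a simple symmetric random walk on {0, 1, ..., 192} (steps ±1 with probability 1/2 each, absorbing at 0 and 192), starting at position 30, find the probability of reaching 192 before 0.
P(hit 192 before 0) = 30/192 = 5/32

Let u_k = P(hit 192 before 0 | start at k). Then u_0 = 0, u_192 = 1, and u_k = u_{k-1}/2 + u_{k+1}/2 for 1 ≤ k ≤ 191. This harmonic recurrence is solved by u_k = k/192, giving u_30 = 30/192 = 5/32.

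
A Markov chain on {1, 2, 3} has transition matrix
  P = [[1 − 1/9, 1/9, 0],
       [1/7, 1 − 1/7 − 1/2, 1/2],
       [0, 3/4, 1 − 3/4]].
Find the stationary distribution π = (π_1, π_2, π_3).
π = (27/62, 21/62, 7/31)

This is a birth-death chain on three states, which satisfies detailed balance: π_1 · P_{12} = π_2 · P_{21} and π_2 · P_{23} = π_3 · P_{32}.
From π_1 · 1/9 = π_2 · 1/7: π_2/π_1 = (1/9)/(1/7) = 7/9.
From π_2 · 1/2 = π_3 · 3/4: π_3/π_2 = (1/2)/(3/4) = 2/3.
Take π_1 proportional to 1; then unnormalized π = (1, 7/9, 14/27). Normalize by dividing by the sum 62/27:
  π = (27/62, 21/62, 7/31).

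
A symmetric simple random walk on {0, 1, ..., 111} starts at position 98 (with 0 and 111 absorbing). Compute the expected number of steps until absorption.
E[τ | X_0 = 98] = 1274

Let v_k = E[τ | X_0 = k]. Boundary: v_0 = v_111 = 0. Recurrence: v_k = 1 + (v_{k-1} + v_{k+1})/2 for 1 ≤ k ≤ 110. The particular solution to v_k − (v_{k-1} + v_{k+1})/2 = 1 is v_k = −k^2. Adding homogeneous solution A + B k and matching boundaries gives v_k = k (111 − k). Substituting k = 98: v_98 = 98 · 13 = 1274.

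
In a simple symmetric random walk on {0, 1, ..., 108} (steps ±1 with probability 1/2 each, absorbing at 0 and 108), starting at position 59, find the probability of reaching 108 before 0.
P(hit 108 before 0) = 59/108

Let u_k = P(hit 108 before 0 | start at k). Then u_0 = 0, u_108 = 1, and u_k = u_{k-1}/2 + u_{k+1}/2 for 1 ≤ k ≤ 107. This harmonic recurrence is solved by u_k = k/108, giving u_59 = 59/108.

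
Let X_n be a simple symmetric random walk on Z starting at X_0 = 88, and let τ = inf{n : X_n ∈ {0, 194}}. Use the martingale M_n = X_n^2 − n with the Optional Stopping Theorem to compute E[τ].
E[τ] = 9328

M_n = X_n^2 − n is a martingale (since E[X_{n+1}^2 | F_n] = X_n^2 + 1). By OST (τ has finite mean in a bounded region), E[M_τ] = E[M_0] = X_0^2 − 0 = 88^2 = 7744. Also E[M_τ] = E[X_τ^2] − E[τ]. The walk exits at 0 or 194, with P(hit 194 first) = 88/194, so E[X_τ^2] = 194^2 · 88/194 + 0 = 17072. Thus E[τ] = E[X_τ^2] − E[M_τ] = 17072 − 7744 = 9328 = 88(194 − 88) = 9328.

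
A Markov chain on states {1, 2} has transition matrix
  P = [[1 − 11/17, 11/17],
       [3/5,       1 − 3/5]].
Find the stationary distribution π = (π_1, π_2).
π_1 = 51/106, π_2 = 55/106

Solve πP = π with π_1 + π_2 = 1. From πP = π: π_1 · (1 − 11/17) + π_2 · 3/5 = π_1 ⇒ π_2 · 3/5 = π_1 · 11/17 ⇒ π_2/π_1 = (11/17)/(3/5) = 55/51. Together with π_1 + π_2 = 1:
  π_1 = (3/5)/(11/17 + 3/5) = (3/5)/(106/85) = 51/106,
  π_2 = (11/17)/(11/17 + 3/5) = (11/17)/(106/85) = 55/106.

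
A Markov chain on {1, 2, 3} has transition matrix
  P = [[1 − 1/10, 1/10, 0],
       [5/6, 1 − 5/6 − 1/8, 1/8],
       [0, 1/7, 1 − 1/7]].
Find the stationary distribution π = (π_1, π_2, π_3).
π = (40/49, 24/245, 3/35)

This is a birth-death chain on three states, which satisfies detailed balance: π_1 · P_{12} = π_2 · P_{21} and π_2 · P_{23} = π_3 · P_{32}.
From π_1 · 1/10 = π_2 · 5/6: π_2/π_1 = (1/10)/(5/6) = 3/25.
From π_2 · 1/8 = π_3 · 1/7: π_3/π_2 = (1/8)/(1/7) = 7/8.
Take π_1 proportional to 1; then unnormalized π = (1, 3/25, 21/200). Normalize by dividing by the sum 49/40:
  π = (40/49, 24/245, 3/35).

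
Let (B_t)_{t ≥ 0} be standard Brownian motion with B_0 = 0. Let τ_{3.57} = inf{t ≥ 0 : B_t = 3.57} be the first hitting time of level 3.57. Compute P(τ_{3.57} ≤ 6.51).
P(τ_{3.57} ≤ 6.51) = 2(1 − Φ(3.57/√6.51)) = 2(1 − Φ(1.3992)) ≈ 0.1618

By the reflection principle for standard BM, P(τ_b ≤ t) = 2 · P(B_t ≥ b). Since B_t ~ N(0, t), P(B_t ≥ 3.57) = 1 − Φ(3.57/√t) = 1 − Φ(3.57/√6.51) = 1 − Φ(1.3992) ≈ 0.08088. Doubling: P(τ_{3.57} ≤ 6.51) ≈ 2 · 0.08088 = 0.16176 ≈ 0.1618.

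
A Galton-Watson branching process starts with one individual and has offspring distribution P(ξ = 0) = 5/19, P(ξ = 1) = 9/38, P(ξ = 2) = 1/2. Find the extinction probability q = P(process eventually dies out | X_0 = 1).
q = 10/19

The pgf is f(s) = 5/19 + 9/38·s + 1/2·s². The extinction probability q is the smallest fixed point of f in [0, 1]. Setting s = f(s):
  1/2·s² + (9/38 − 1)·s + 5/19 = 0
  1/2·s² − (5/19 + 1/2)·s + 5/19 = 0
which factors as (s − 1)·(1/2·s − 5/19) = 0, giving roots s = 1 and s = (5/19)/(1/2) = 10/19.
Mean offspring μ = 9/38 + 2·1/2 = 47/38 > 1 (supercritical), so q < 1. The extinction probability is the smaller root: q = (5/19)/(1/2) = 10/19.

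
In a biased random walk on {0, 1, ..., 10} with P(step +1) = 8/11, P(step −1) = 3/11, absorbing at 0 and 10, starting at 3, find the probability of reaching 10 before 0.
P(hit 10 before 0) = (1 − (3/8)^3) / (1 − (3/8)^10) = 203423744/214736555

Let u_k denote P(reach 10 before 0 | start at k). Boundary: u_0 = 0, u_10 = 1. Recurrence: u_k = 8/11·u_{k+1} + 3/11·u_{k-1} for 1 ≤ k ≤ 9. Try u_k = A + B·r^k with r = q/p = (3/11)/(8/11) = 3/8. Substitution satisfies the recurrence; boundary conditions give:
  u_k = (1 − r^k) / (1 − r^N) = (1 − (3/8)^3) / (1 − (3/8)^10) = 203423744/214736555.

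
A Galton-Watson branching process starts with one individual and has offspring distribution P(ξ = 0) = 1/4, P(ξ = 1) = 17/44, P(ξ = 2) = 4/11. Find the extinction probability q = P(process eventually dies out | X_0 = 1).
q = 11/16

The pgf is f(s) = 1/4 + 17/44·s + 4/11·s². The extinction probability q is the smallest fixed point of f in [0, 1]. Setting s = f(s):
  4/11·s² + (17/44 − 1)·s + 1/4 = 0
  4/11·s² − (1/4 + 4/11)·s + 1/4 = 0
which factors as (s − 1)·(4/11·s − 1/4) = 0, giving roots s = 1 and s = (1/4)/(4/11) = 11/16.
Mean offspring μ = 17/44 + 2·4/11 = 49/44 > 1 (supercritical), so q < 1. The extinction probability is the smaller root: q = (1/4)/(4/11) = 11/16.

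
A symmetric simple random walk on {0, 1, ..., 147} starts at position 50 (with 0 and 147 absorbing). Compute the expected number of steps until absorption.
E[τ | X_0 = 50] = 4850

Let v_k = E[τ | X_0 = k]. Boundary: v_0 = v_147 = 0. Recurrence: v_k = 1 + (v_{k-1} + v_{k+1})/2 for 1 ≤ k ≤ 146. The particular solution to v_k − (v_{k-1} + v_{k+1})/2 = 1 is v_k = −k^2. Adding homogeneous solution A + B k and matching boundaries gives v_k = k (147 − k). Substituting k = 50: v_50 = 50 · 97 = 4850.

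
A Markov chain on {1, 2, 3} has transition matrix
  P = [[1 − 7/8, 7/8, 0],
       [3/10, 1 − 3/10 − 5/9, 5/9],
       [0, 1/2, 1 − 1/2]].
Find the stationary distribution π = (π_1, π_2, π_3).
π = (108/773, 315/773, 350/773)

This is a birth-death chain on three states, which satisfies detailed balance: π_1 · P_{12} = π_2 · P_{21} and π_2 · P_{23} = π_3 · P_{32}.
From π_1 · 7/8 = π_2 · 3/10: π_2/π_1 = (7/8)/(3/10) = 35/12.
From π_2 · 5/9 = π_3 · 1/2: π_3/π_2 = (5/9)/(1/2) = 10/9.
Take π_1 proportional to 1; then unnormalized π = (1, 35/12, 175/54). Normalize by dividing by the sum 773/108:
  π = (108/773, 315/773, 350/773).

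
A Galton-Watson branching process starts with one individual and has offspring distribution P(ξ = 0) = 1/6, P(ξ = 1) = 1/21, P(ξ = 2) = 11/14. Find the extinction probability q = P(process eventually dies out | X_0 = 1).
q = 7/33

The pgf is f(s) = 1/6 + 1/21·s + 11/14·s². The extinction probability q is the smallest fixed point of f in [0, 1]. Setting s = f(s):
  11/14·s² + (1/21 − 1)·s + 1/6 = 0
  11/14·s² − (1/6 + 11/14)·s + 1/6 = 0
which factors as (s − 1)·(11/14·s − 1/6) = 0, giving roots s = 1 and s = (1/6)/(11/14) = 7/33.
Mean offspring μ = 1/21 + 2·11/14 = 34/21 > 1 (supercritical), so q < 1. The extinction probability is the smaller root: q = (1/6)/(11/14) = 7/33.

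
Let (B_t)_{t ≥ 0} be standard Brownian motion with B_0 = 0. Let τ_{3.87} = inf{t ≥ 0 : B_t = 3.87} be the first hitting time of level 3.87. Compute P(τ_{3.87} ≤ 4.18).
P(τ_{3.87} ≤ 4.18) = 2(1 − Φ(3.87/√4.18)) = 2(1 − Φ(1.8929)) ≈ 0.0584

By the reflection principle for standard BM, P(τ_b ≤ t) = 2 · P(B_t ≥ b). Since B_t ~ N(0, t), P(B_t ≥ 3.87) = 1 − Φ(3.87/√t) = 1 − Φ(3.87/√4.18) = 1 − Φ(1.8929) ≈ 0.02919. Doubling: P(τ_{3.87} ≤ 4.18) ≈ 2 · 0.02919 = 0.05838 ≈ 0.0584.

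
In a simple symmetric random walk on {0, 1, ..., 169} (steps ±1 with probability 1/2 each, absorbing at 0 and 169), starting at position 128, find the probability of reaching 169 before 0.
P(hit 169 before 0) = 128/169

Let u_k = P(hit 169 before 0 | start at k). Then u_0 = 0, u_169 = 1, and u_k = u_{k-1}/2 + u_{k+1}/2 for 1 ≤ k ≤ 168. This harmonic recurrence is solved by u_k = k/169, giving u_128 = 128/169.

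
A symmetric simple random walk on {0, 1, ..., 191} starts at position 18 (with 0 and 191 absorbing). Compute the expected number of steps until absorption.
E[τ | X_0 = 18] = 3114

Let v_k = E[τ | X_0 = k]. Boundary: v_0 = v_191 = 0. Recurrence: v_k = 1 + (v_{k-1} + v_{k+1})/2 for 1 ≤ k ≤ 190. The particular solution to v_k − (v_{k-1} + v_{k+1})/2 = 1 is v_k = −k^2. Adding homogeneous solution A + B k and matching boundaries gives v_k = k (191 − k). Substituting k = 18: v_18 = 18 · 173 = 3114.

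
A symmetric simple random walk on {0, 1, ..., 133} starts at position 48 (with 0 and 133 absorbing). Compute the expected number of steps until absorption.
E[τ | X_0 = 48] = 4080

Let v_k = E[τ | X_0 = k]. Boundary: v_0 = v_133 = 0. Recurrence: v_k = 1 + (v_{k-1} + v_{k+1})/2 for 1 ≤ k ≤ 132. The particular solution to v_k − (v_{k-1} + v_{k+1})/2 = 1 is v_k = −k^2. Adding homogeneous solution A + B k and matching boundaries gives v_k = k (133 − k). Substituting k = 48: v_48 = 48 · 85 = 4080.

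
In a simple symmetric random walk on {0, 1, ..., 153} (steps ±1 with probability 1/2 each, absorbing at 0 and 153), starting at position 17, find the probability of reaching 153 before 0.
P(hit 153 before 0) = 17/153 = 1/9

Let u_k = P(hit 153 before 0 | start at k). Then u_0 = 0, u_153 = 1, and u_k = u_{k-1}/2 + u_{k+1}/2 for 1 ≤ k ≤ 152. This harmonic recurrence is solved by u_k = k/153, giving u_17 = 17/153 = 1/9.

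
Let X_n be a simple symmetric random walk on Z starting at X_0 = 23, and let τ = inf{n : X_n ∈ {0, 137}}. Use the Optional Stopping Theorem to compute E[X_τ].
E[X_τ] = 23

X_n is a martingale and τ is a bounded-mean stopping time (indeed τ is finite a.s. with bounded expectation since the walk is in a bounded region). By the OST, E[X_τ] = E[X_0] = 23. Equivalently: E[X_τ] = 137 · P(hit 137 first) + 0 · P(hit 0 first) = 137 · (23/137) = 23.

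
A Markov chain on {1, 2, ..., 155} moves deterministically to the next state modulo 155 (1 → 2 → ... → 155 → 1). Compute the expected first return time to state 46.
E[T_46 | X_0 = 46] = 155

The chain cycles deterministically, so starting at state 46 it returns in exactly 155 steps. Equivalently, the stationary distribution is uniform π_j = 1/155 for every state j, so by Kac's formula E[T_46] = 1/π_46 = 155.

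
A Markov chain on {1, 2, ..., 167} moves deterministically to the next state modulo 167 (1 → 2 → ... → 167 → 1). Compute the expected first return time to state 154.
E[T_154 | X_0 = 154] = 167

The chain cycles deterministically, so starting at state 154 it returns in exactly 167 steps. Equivalently, the stationary distribution is uniform π_j = 1/167 for every state j, so by Kac's formula E[T_154] = 1/π_154 = 167.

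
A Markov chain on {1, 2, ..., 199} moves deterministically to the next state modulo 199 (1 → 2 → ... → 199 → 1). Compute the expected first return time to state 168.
E[T_168 | X_0 = 168] = 199

The chain cycles deterministically, so starting at state 168 it returns in exactly 199 steps. Equivalently, the stationary distribution is uniform π_j = 1/199 for every state j, so by Kac's formula E[T_168] = 1/π_168 = 199.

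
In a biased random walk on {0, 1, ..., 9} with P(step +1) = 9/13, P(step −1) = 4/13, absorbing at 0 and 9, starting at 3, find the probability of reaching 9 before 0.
P(hit 9 before 0) = (1 − (4/9)^3) / (1 − (4/9)^9) = 531441/582193

Let u_k denote P(reach 9 before 0 | start at k). Boundary: u_0 = 0, u_9 = 1. Recurrence: u_k = 9/13·u_{k+1} + 4/13·u_{k-1} for 1 ≤ k ≤ 8. Try u_k = A + B·r^k with r = q/p = (4/13)/(9/13) = 4/9. Substitution satisfies the recurrence; boundary conditions give:
  u_k = (1 − r^k) / (1 − r^N) = (1 − (4/9)^3) / (1 − (4/9)^9) = 531441/582193.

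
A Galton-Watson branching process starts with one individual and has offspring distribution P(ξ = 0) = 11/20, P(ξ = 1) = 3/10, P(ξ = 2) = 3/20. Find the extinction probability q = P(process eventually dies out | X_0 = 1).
q = 1

Mean offspring μ = 0·11/20 + 1·3/10 + 2·3/20 = 3/5 ≤ 1. For μ ≤ 1 with offspring not concentrated at 1, the Galton-Watson process goes extinct almost surely, so q = 1.
(Algebraic check: The pgf is f(s) = 11/20 + 3/10·s + 3/20·s². The extinction probability q is the smallest fixed point of f in [0, 1]. Setting s = f(s):
  3/20·s² + (3/10 − 1)·s + 11/20 = 0
  3/20·s² − (11/20 + 3/20)·s + 11/20 = 0
which factors as (s − 1)·(3/20·s − 11/20) = 0, giving roots s = 1 and s = (11/20)/(3/20) = 11/3. Since 11/3 ≥ 1, the smallest root in [0, 1] is s = 1.)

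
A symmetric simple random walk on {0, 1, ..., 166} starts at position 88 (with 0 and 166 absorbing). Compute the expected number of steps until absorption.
E[τ | X_0 = 88] = 6864

Let v_k = E[τ | X_0 = k]. Boundary: v_0 = v_166 = 0. Recurrence: v_k = 1 + (v_{k-1} + v_{k+1})/2 for 1 ≤ k ≤ 165. The particular solution to v_k − (v_{k-1} + v_{k+1})/2 = 1 is v_k = −k^2. Adding homogeneous solution A + B k and matching boundaries gives v_k = k (166 − k). Substituting k = 88: v_88 = 88 · 78 = 6864.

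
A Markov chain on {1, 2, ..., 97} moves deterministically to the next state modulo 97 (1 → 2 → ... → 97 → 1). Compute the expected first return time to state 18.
E[T_18 | X_0 = 18] = 97

The chain cycles deterministically, so starting at state 18 it returns in exactly 97 steps. Equivalently, the stationary distribution is uniform π_j = 1/97 for every state j, so by Kac's formula E[T_18] = 1/π_18 = 97.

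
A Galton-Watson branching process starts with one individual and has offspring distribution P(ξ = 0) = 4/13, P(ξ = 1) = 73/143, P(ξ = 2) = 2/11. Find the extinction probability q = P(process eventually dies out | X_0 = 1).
q = 1

Mean offspring μ = 0·4/13 + 1·73/143 + 2·2/11 = 125/143 ≤ 1. For μ ≤ 1 with offspring not concentrated at 1, the Galton-Watson process goes extinct almost surely, so q = 1.
(Algebraic check: The pgf is f(s) = 4/13 + 73/143·s + 2/11·s². The extinction probability q is the smallest fixed point of f in [0, 1]. Setting s = f(s):
  2/11·s² + (73/143 − 1)·s + 4/13 = 0
  2/11·s² − (4/13 + 2/11)·s + 4/13 = 0
which factors as (s − 1)·(2/11·s − 4/13) = 0, giving roots s = 1 and s = (4/13)/(2/11) = 22/13. Since 22/13 ≥ 1, the smallest root in [0, 1] is s = 1.)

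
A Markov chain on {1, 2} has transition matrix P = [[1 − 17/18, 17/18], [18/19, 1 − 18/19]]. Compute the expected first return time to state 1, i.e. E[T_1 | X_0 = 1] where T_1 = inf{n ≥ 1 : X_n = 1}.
E[T_1 | X_0 = 1] = 1/π_1 = 647/324

For an irreducible recurrent Markov chain with stationary distribution π, E[T_i | X_0 = i] = 1/π_i (Kac's formula). Here π_1 = (18/19)/(17/18 + 18/19) = (18/19)/(647/342) = 324/647, so E[T_1 | X_0 = 1] = 1/π_1 = (17/18 + 18/19)/(18/19) = (647/342)/(18/19) = 647/324.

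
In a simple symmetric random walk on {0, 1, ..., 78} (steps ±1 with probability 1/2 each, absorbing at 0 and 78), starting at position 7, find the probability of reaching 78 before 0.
P(hit 78 before 0) = 7/78

Let u_k = P(hit 78 before 0 | start at k). Then u_0 = 0, u_78 = 1, and u_k = u_{k-1}/2 + u_{k+1}/2 for 1 ≤ k ≤ 77. This harmonic recurrence is solved by u_k = k/78, giving u_7 = 7/78.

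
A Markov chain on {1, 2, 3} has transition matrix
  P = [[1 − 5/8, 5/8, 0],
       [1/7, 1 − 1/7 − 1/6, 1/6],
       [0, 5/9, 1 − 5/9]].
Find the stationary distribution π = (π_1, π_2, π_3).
π = (16/107, 70/107, 21/107)

This is a birth-death chain on three states, which satisfies detailed balance: π_1 · P_{12} = π_2 · P_{21} and π_2 · P_{23} = π_3 · P_{32}.
From π_1 · 5/8 = π_2 · 1/7: π_2/π_1 = (5/8)/(1/7) = 35/8.
From π_2 · 1/6 = π_3 · 5/9: π_3/π_2 = (1/6)/(5/9) = 3/10.
Take π_1 proportional to 1; then unnormalized π = (1, 35/8, 21/16). Normalize by dividing by the sum 107/16:
  π = (16/107, 70/107, 21/107).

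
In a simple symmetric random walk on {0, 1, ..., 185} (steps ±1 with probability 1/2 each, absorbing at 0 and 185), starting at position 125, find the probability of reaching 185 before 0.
P(hit 185 before 0) = 125/185 = 25/37

Let u_k = P(hit 185 before 0 | start at k). Then u_0 = 0, u_185 = 1, and u_k = u_{k-1}/2 + u_{k+1}/2 for 1 ≤ k ≤ 184. This harmonic recurrence is solved by u_k = k/185, giving u_125 = 125/185 = 25/37.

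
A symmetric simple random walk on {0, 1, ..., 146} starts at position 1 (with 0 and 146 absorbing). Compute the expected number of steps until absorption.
E[τ | X_0 = 1] = 145

Let v_k = E[τ | X_0 = k]. Boundary: v_0 = v_146 = 0. Recurrence: v_k = 1 + (v_{k-1} + v_{k+1})/2 for 1 ≤ k ≤ 145. The particular solution to v_k − (v_{k-1} + v_{k+1})/2 = 1 is v_k = −k^2. Adding homogeneous solution A + B k and matching boundaries gives v_k = k (146 − k). Substituting k = 1: v_1 = 1 · 145 = 145.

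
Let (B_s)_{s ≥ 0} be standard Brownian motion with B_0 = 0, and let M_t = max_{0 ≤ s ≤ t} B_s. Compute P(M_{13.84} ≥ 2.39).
P(M_{13.84} ≥ 2.39) = 2·P(B_{13.84} ≥ 2.39) = 2(1 − Φ(2.39/√13.84)) ≈ 0.5206

By the reflection principle for Brownian motion, P(M_t ≥ a) = 2 · P(B_t ≥ a) for a ≥ 0. Since B_t ~ N(0, t), P(B_t ≥ 2.39) = 1 − Φ(2.39/√t) = 1 − Φ(2.39/√13.84) = 1 − Φ(0.6424). So
  P(M_{13.84} ≥ 2.39) = 2(1 − Φ(0.6424)) ≈ 0.5206.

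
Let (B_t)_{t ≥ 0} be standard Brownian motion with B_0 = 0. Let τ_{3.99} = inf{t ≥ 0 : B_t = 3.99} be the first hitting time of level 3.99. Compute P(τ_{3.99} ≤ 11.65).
P(τ_{3.99} ≤ 11.65) = 2(1 − Φ(3.99/√11.65)) = 2(1 − Φ(1.1690)) ≈ 0.2424

By the reflection principle for standard BM, P(τ_b ≤ t) = 2 · P(B_t ≥ b). Since B_t ~ N(0, t), P(B_t ≥ 3.99) = 1 − Φ(3.99/√t) = 1 − Φ(3.99/√11.65) = 1 − Φ(1.1690) ≈ 0.12120. Doubling: P(τ_{3.99} ≤ 11.65) ≈ 2 · 0.12120 = 0.24240 ≈ 0.2424.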